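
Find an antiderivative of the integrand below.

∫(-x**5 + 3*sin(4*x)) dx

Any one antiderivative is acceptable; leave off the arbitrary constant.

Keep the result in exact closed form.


Answer: -x**6/6 - 3*cos(4*x)/4.


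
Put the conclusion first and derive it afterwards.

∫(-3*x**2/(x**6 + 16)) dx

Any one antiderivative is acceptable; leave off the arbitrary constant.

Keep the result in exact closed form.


The answer is -atan(x**3/4)/4.
Step 1. Substitute u = x**3, turning ∫(-3*x**2/(x**6 + 16)) dx into ∫(-1/(u**2 + 16)) du: now ∫(-1/(u**2 + 16)) du.
Step 2. Evaluate the standard form: now -atan(u/4)/4.
Step 3. Substitute back u = x**3: now -atan(x**3/4)/4.
Answer: -atan(x**3/4)/4.


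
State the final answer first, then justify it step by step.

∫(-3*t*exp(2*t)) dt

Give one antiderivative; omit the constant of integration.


The answer is -3*t*exp(2*t)/2 + 3*exp(2*t)/4.
Step 1. Integrate ∫(-3*t*exp(2*t)) dt by parts with u = t, dv = (-3*exp(2*t)) dt, so v = -3*exp(2*t)/2: now -3*t*exp(2*t)/2 + ∫(3*exp(2*t)/2) dt.
Step 2. Evaluate the standard form: now -3*t*exp(2*t)/2 + 3*exp(2*t)/4.
Answer: -3*t*exp(2*t)/2 + 3*exp(2*t)/4.


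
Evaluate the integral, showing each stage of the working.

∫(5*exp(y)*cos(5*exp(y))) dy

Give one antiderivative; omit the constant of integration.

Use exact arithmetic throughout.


Step 1. Substitute u = exp(y), turning ∫(5*exp(y)*cos(5*exp(y))) dy into ∫(5*cos(5*u)) du: now ∫(5*cos(5*u)) du.
Step 2. Evaluate the standard form: now sin(5*u).
Step 3. Substitute back u = exp(y): now sin(5*exp(y)).
Answer: sin(5*exp(y)).


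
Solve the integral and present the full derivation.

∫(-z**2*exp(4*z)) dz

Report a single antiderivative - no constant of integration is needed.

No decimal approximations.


Step 1. Integrate ∫(-z**2*exp(4*z)) dz by parts with u = z**2, dv = (-exp(4*z)) dz, so v = -exp(4*z)/4: now -z**2*exp(4*z)/4 + ∫(z*exp(4*z)/2) dz.
Step 2. Integrate ∫(z*exp(4*z)/2) dz by parts with u = z, dv = (exp(4*z)/2) dz, so v = exp(4*z)/8: now -z**2*exp(4*z)/4 + z*exp(4*z)/8 + ∫(-exp(4*z)/8) dz.
Step 3. Evaluate the standard form: now -z**2*exp(4*z)/4 + z*exp(4*z)/8 - exp(4*z)/32.
Answer: -z**2*exp(4*z)/4 + z*exp(4*z)/8 - exp(4*z)/32.


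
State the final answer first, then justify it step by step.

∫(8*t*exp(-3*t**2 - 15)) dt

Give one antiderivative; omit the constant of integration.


The answer is -4*exp(-3*t**2 - 15)/3.
Step 1. Substitute u = t**2 + 5, turning ∫(8*t*exp(-3*t**2 - 15)) dt into ∫(4*exp(-3*u)) du: now ∫(4*exp(-3*u)) du.
Step 2. Evaluate the standard form: now -4*exp(-3*u)/3.
Step 3. Substitute back u = t**2 + 5: now -4*exp(-3*t**2 - 15)/3.
Answer: -4*exp(-3*t**2 - 15)/3.


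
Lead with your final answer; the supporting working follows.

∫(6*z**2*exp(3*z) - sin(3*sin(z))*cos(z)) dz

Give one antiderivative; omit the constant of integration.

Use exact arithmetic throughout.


The answer is 2*z**2*exp(3*z) - 4*z*exp(3*z)/3 + 4*exp(3*z)/9 + cos(3*sin(z))/3.
Step 1. Rewrite: now ∫(6*z**2*exp(3*z)) dz + ∫(-sin(3*sin(z))*cos(z)) dz.
Step 2. Substitute u = sin(z), turning ∫(-sin(3*sin(z))*cos(z)) dz into ∫(-sin(3*u)) du: now ∫(6*z**2*exp(3*z)) dz + ∫(-sin(3*u)) du.
Step 3. Evaluate the standard form: now cos(3*u)/3 + ∫(6*z**2*exp(3*z)) dz.
Step 4. Substitute back u = sin(z): now cos(3*sin(z))/3 + ∫(6*z**2*exp(3*z)) dz.
Step 5. Integrate ∫(6*z**2*exp(3*z)) dz by parts with u = z**2, dv = (6*exp(3*z)) dz, so v = 2*exp(3*z): now 2*z**2*exp(3*z) + cos(3*sin(z))/3 + ∫(-4*z*exp(3*z)) dz.
Step 6. Integrate ∫(-4*z*exp(3*z)) dz by parts with u = z, dv = (-4*exp(3*z)) dz, so v = -4*exp(3*z)/3: now 2*z**2*exp(3*z) - 4*z*exp(3*z)/3 + cos(3*sin(z))/3 + ∫(4*exp(3*z)/3) dz.
Step 7. Evaluate the standard form: now 2*z**2*exp(3*z) - 4*z*exp(3*z)/3 + 4*exp(3*z)/9 + cos(3*sin(z))/3.
Answer: 2*z**2*exp(3*z) - 4*z*exp(3*z)/3 + 4*exp(3*z)/9 + cos(3*sin(z))/3.


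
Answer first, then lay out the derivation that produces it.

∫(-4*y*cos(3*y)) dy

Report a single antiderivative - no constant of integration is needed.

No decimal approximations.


The answer is -4*y*sin(3*y)/3 - 4*cos(3*y)/9.
Step 1. Integrate ∫(-4*y*cos(3*y)) dy by parts with u = y, dv = (-4*cos(3*y)) dy, so v = -4*sin(3*y)/3: now -4*y*sin(3*y)/3 + ∫(4*sin(3*y)/3) dy.
Step 2. Evaluate the standard form: now -4*y*sin(3*y)/3 - 4*cos(3*y)/9.
Answer: -4*y*sin(3*y)/3 - 4*cos(3*y)/9.


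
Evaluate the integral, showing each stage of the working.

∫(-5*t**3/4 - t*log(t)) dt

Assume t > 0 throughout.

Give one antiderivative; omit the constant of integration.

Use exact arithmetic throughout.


Step 1. Rewrite: now ∫(-5*t**3/4) dt + ∫(-t*log(t)) dt.
Step 2. Evaluate the standard form: now -5*t**4/16 + ∫(-t*log(t)) dt.
Step 3. Integrate ∫(-t*log(t)) dt by parts with u = log(t), dv = (-t) dt, so v = -t**2/2 [assuming t > 0]: now -5*t**4/16 - t**2*log(t)/2 + ∫(t/2) dt.
Step 4. Evaluate the standard form: now -5*t**4/16 - t**2*log(t)/2 + t**2/4.
Answer: -5*t**4/16 - t**2*log(t)/2 + t**2/4.


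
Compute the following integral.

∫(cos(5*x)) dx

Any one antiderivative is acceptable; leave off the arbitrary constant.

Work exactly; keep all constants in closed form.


Answer: sin(5*x)/5.


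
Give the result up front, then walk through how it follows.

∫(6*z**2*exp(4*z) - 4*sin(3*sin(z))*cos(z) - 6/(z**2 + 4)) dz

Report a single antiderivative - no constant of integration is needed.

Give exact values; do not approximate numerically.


The answer is 3*z**2*exp(4*z)/2 - 3*z*exp(4*z)/4 + 3*exp(4*z)/16 + 4*cos(3*sin(z))/3 - 3*atan(z/2).
Step 1. Rewrite: now ∫(6*z**2*exp(4*z)) dz + ∫(-4*sin(3*sin(z))*cos(z)) dz + ∫(-6/(z**2 + 4)) dz.
Step 2. Evaluate the standard form: now -3*atan(z/2) + ∫(6*z**2*exp(4*z)) dz + ∫(-4*sin(3*sin(z))*cos(z)) dz.
Step 3. Integrate ∫(6*z**2*exp(4*z)) dz by parts with u = z**2, dv = (6*exp(4*z)) dz, so v = 3*exp(4*z)/2: now 3*z**2*exp(4*z)/2 - 3*atan(z/2) + ∫(-3*z*exp(4*z)) dz + ∫(-4*sin(3*sin(z))*cos(z)) dz.
Step 4. Integrate ∫(-3*z*exp(4*z)) dz by parts with u = z, dv = (-3*exp(4*z)) dz, so v = -3*exp(4*z)/4: now 3*z**2*exp(4*z)/2 - 3*z*exp(4*z)/4 - 3*atan(z/2) + ∫(-4*sin(3*sin(z))*cos(z)) dz + ∫(3*exp(4*z)/4) dz.
Step 5. Evaluate the standard form: now 3*z**2*exp(4*z)/2 - 3*z*exp(4*z)/4 + 3*exp(4*z)/16 - 3*atan(z/2) + ∫(-4*sin(3*sin(z))*cos(z)) dz.
Step 6. Substitute u = sin(z), turning ∫(-4*sin(3*sin(z))*cos(z)) dz into ∫(-4*sin(3*u)) du: now 3*z**2*exp(4*z)/2 - 3*z*exp(4*z)/4 + 3*exp(4*z)/16 - 3*atan(z/2) + ∫(-4*sin(3*u)) du.
Step 7. Evaluate the standard form: now 3*z**2*exp(4*z)/2 - 3*z*exp(4*z)/4 + 3*exp(4*z)/16 + 4*cos(3*u)/3 - 3*atan(z/2).
Step 8. Substitute back u = sin(z): now 3*z**2*exp(4*z)/2 - 3*z*exp(4*z)/4 + 3*exp(4*z)/16 + 4*cos(3*sin(z))/3 - 3*atan(z/2).
Answer: 3*z**2*exp(4*z)/2 - 3*z*exp(4*z)/4 + 3*exp(4*z)/16 + 4*cos(3*sin(z))/3 - 3*atan(z/2).


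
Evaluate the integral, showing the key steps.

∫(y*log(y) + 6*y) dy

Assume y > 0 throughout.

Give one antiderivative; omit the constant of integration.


Step 1. Rewrite: now ∫(6*y) dy + ∫(y*log(y)) dy.
Step 2. Evaluate the standard form: now 3*y**2 + ∫(y*log(y)) dy.
Step 3. Integrate ∫(y*log(y)) dy by parts with u = log(y), dv = (y) dy, so v = y**2/2 [assuming y > 0]: now y**2*log(y)/2 + 3*y**2 + ∫(-y/2) dy.
Step 4. Evaluate the standard form: now y**2*log(y)/2 + 11*y**2/4.
Answer: y**2*log(y)/2 + 11*y**2/4.


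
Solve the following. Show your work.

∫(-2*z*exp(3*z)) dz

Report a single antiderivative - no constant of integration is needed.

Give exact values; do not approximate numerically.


Step 1. Integrate ∫(-2*z*exp(3*z)) dz by parts with u = z, dv = (-2*exp(3*z)) dz, so v = -2*exp(3*z)/3: now -2*z*exp(3*z)/3 + ∫(2*exp(3*z)/3) dz.
Step 2. Evaluate the standard form: now -2*z*exp(3*z)/3 + 2*exp(3*z)/9.
Answer: -2*z*exp(3*z)/3 + 2*exp(3*z)/9.


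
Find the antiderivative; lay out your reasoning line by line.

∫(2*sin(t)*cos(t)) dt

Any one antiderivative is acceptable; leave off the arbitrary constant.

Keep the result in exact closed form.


Step 1. Substitute u = sin(t), turning ∫(2*sin(t)*cos(t)) dt into ∫(2*u) du: now ∫(2*u) du.
Step 2. Evaluate the standard form: now u**2.
Step 3. Substitute back u = sin(t): now sin(t)**2.
Answer: sin(t)**2.


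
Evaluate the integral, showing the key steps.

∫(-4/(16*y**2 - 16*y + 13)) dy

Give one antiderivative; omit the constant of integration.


Step 1. Substitute u = 2 - 4*y, turning ∫(-4/(16*y**2 - 16*y + 13)) dy into ∫(1/(u**2 + 9)) du: now ∫(1/(u**2 + 9)) du.
Step 2. Evaluate the standard form: now atan(u/3)/3.
Step 3. Substitute back u = 2 - 4*y: now -atan(4*y/3 - 2/3)/3.
Answer: -atan(4*y/3 - 2/3)/3.


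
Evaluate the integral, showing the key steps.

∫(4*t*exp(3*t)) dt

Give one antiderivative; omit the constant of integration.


Step 1. Integrate ∫(4*t*exp(3*t)) dt by parts with u = t, dv = (4*exp(3*t)) dt, so v = 4*exp(3*t)/3: now 4*t*exp(3*t)/3 + ∫(-4*exp(3*t)/3) dt.
Step 2. Evaluate the standard form: now 4*t*exp(3*t)/3 - 4*exp(3*t)/9.
Answer: 4*t*exp(3*t)/3 - 4*exp(3*t)/9.


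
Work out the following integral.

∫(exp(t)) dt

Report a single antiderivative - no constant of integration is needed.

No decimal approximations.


Answer: exp(t).


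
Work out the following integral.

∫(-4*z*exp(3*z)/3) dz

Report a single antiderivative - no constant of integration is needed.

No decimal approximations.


Answer: -4*z*exp(3*z)/9 + 4*exp(3*z)/27.


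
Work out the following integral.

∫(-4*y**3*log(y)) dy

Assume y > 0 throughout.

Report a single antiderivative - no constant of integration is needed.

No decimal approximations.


Answer: -y**4*log(y) + y**4/4.


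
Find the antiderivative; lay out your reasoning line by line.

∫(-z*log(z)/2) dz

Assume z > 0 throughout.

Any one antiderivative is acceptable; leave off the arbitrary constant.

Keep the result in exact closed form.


Step 1. Integrate ∫(-z*log(z)/2) dz by parts with u = log(z), dv = (-z/2) dz, so v = -z**2/4 [assuming z > 0]: now -z**2*log(z)/4 + ∫(z/4) dz.
Step 2. Evaluate the standard form: now -z**2*log(z)/4 + z**2/8.
Answer: -z**2*log(z)/4 + z**2/8.


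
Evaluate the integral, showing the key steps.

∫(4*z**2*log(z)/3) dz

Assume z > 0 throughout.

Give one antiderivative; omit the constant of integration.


Step 1. Integrate ∫(4*z**2*log(z)/3) dz by parts with u = log(z), dv = (4*z**2/3) dz, so v = 4*z**3/9 [assuming z > 0]: now 4*z**3*log(z)/9 + ∫(-4*z**2/9) dz.
Step 2. Evaluate the standard form: now 4*z**3*log(z)/9 - 4*z**3/27.
Answer: 4*z**3*log(z)/9 - 4*z**3/27.


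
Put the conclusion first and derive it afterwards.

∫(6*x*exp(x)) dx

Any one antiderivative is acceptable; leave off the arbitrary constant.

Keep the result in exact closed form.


The answer is 6*x*exp(x) - 6*exp(x).
Step 1. Integrate ∫(6*x*exp(x)) dx by parts with u = x, dv = (6*exp(x)) dx, so v = 6*exp(x): now 6*x*exp(x) + ∫(-6*exp(x)) dx.
Step 2. Evaluate the standard form: now 6*x*exp(x) - 6*exp(x).
Answer: 6*x*exp(x) - 6*exp(x).


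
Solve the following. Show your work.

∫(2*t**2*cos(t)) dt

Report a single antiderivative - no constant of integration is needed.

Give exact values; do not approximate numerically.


Step 1. Integrate ∫(2*t**2*cos(t)) dt by parts with u = t**2, dv = (2*cos(t)) dt, so v = 2*sin(t): now 2*t**2*sin(t) + ∫(-4*t*sin(t)) dt.
Step 2. Integrate ∫(-4*t*sin(t)) dt by parts with u = t, dv = (-4*sin(t)) dt, so v = 4*cos(t): now 2*t**2*sin(t) + 4*t*cos(t) + ∫(-4*cos(t)) dt.
Step 3. Evaluate the standard form: now 2*t**2*sin(t) + 4*t*cos(t) - 4*sin(t).
Answer: 2*t**2*sin(t) + 4*t*cos(t) - 4*sin(t).


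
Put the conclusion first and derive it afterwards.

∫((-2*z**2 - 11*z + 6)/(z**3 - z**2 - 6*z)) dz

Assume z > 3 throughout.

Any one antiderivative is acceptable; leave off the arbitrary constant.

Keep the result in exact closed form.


The answer is -log(z) - 3*log(z - 3) + 2*log(z + 2).
Step 1. Decompose ∫((-2*z**2 - 11*z + 6)/(z**3 - z**2 - 6*z)) dz by partial fractions, (-2*z**2 - 11*z + 6)/(z**3 - z**2 - 6*z) = 2/(z + 2) - 3/(z - 3) - 1/z: now ∫(-1/z) dz + ∫(-3/(z - 3)) dz + ∫(2/(z + 2)) dz.
Step 2. Evaluate the standard form [assuming z > 3]: now -3*log(z - 3) + ∫(-1/z) dz + ∫(2/(z + 2)) dz.
Step 3. Evaluate the standard form [assuming z > 0]: now -log(z) - 3*log(z - 3) + ∫(2/(z + 2)) dz.
Step 4. Evaluate the standard form [assuming z > -2]: now -log(z) - 3*log(z - 3) + 2*log(z + 2).
Answer: -log(z) - 3*log(z - 3) + 2*log(z + 2).


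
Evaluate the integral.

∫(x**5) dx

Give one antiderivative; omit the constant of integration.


Answer: x**6/6.


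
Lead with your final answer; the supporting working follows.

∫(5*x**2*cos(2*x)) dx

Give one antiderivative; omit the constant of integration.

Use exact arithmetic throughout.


The answer is 5*x**2*sin(2*x)/2 + 5*x*cos(2*x)/2 - 5*sin(2*x)/4.
Step 1. Integrate ∫(5*x**2*cos(2*x)) dx by parts with u = x**2, dv = (5*cos(2*x)) dx, so v = 5*sin(2*x)/2: now 5*x**2*sin(2*x)/2 + ∫(-5*x*sin(2*x)) dx.
Step 2. Integrate ∫(-5*x*sin(2*x)) dx by parts with u = x, dv = (-5*sin(2*x)) dx, so v = 5*cos(2*x)/2: now 5*x**2*sin(2*x)/2 + 5*x*cos(2*x)/2 + ∫(-5*cos(2*x)/2) dx.
Step 3. Evaluate the standard form: now 5*x**2*sin(2*x)/2 + 5*x*cos(2*x)/2 - 5*sin(2*x)/4.
Answer: 5*x**2*sin(2*x)/2 + 5*x*cos(2*x)/2 - 5*sin(2*x)/4.


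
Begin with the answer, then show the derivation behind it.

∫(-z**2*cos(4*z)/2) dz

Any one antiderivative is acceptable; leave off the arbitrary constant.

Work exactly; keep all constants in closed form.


The answer is -z**2*sin(4*z)/8 - z*cos(4*z)/16 + sin(4*z)/64.
Step 1. Integrate ∫(-z**2*cos(4*z)/2) dz by parts with u = z**2, dv = (-cos(4*z)/2) dz, so v = -sin(4*z)/8: now -z**2*sin(4*z)/8 + ∫(z*sin(4*z)/4) dz.
Step 2. Integrate ∫(z*sin(4*z)/4) dz by parts with u = z, dv = (sin(4*z)/4) dz, so v = -cos(4*z)/16: now -z**2*sin(4*z)/8 - z*cos(4*z)/16 + ∫(cos(4*z)/16) dz.
Step 3. Evaluate the standard form: now -z**2*sin(4*z)/8 - z*cos(4*z)/16 + sin(4*z)/64.
Answer: -z**2*sin(4*z)/8 - z*cos(4*z)/16 + sin(4*z)/64.


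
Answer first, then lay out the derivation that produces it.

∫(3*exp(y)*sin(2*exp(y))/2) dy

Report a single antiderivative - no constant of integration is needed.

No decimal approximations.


The answer is -3*cos(2*exp(y))/4.
Step 1. Substitute u = exp(y), turning ∫(3*exp(y)*sin(2*exp(y))/2) dy into ∫(3*sin(2*u)/2) du: now ∫(3*sin(2*u)/2) du.
Step 2. Evaluate the standard form: now -3*cos(2*u)/4.
Step 3. Substitute back u = exp(y): now -3*cos(2*exp(y))/4.
Answer: -3*cos(2*exp(y))/4.


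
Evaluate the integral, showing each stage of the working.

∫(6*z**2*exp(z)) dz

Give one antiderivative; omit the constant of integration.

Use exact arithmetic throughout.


Step 1. Integrate ∫(6*z**2*exp(z)) dz by parts with u = z**2, dv = (6*exp(z)) dz, so v = 6*exp(z): now 6*z**2*exp(z) + ∫(-12*z*exp(z)) dz.
Step 2. Integrate ∫(-12*z*exp(z)) dz by parts with u = z, dv = (-12*exp(z)) dz, so v = -12*exp(z): now 6*z**2*exp(z) - 12*z*exp(z) + ∫(12*exp(z)) dz.
Step 3. Evaluate the standard form: now 6*z**2*exp(z) - 12*z*exp(z) + 12*exp(z).
Answer: 6*z**2*exp(z) - 12*z*exp(z) + 12*exp(z).


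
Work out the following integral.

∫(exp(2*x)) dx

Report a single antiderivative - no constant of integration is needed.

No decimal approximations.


Answer: exp(2*x)/2.


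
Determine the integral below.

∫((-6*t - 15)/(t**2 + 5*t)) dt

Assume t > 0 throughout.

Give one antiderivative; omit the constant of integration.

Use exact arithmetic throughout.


Answer: -3*log(t) - 3*log(t + 5).


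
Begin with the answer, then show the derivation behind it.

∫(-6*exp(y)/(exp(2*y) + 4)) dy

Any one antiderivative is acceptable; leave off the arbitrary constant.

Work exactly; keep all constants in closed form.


The answer is -3*atan(exp(y)/2).
Step 1. Substitute u = exp(y), turning ∫(-6*exp(y)/(exp(2*y) + 4)) dy into ∫(-6/(u**2 + 4)) du: now ∫(-6/(u**2 + 4)) du.
Step 2. Evaluate the standard form: now -3*atan(u/2).
Step 3. Substitute back u = exp(y): now -3*atan(exp(y)/2).
Answer: -3*atan(exp(y)/2).


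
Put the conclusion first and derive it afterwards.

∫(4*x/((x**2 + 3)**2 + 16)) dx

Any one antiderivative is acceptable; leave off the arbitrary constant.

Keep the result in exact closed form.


The answer is atan(x**2/4 + 3/4)/2.
Step 1. Substitute u = x**2 + 3, turning ∫(4*x/((x**2 + 3)**2 + 16)) dx into ∫(2/(u**2 + 16)) du: now ∫(2/(u**2 + 16)) du.
Step 2. Evaluate the standard form: now atan(u/4)/2.
Step 3. Substitute back u = x**2 + 3: now atan(x**2/4 + 3/4)/2.
Answer: atan(x**2/4 + 3/4)/2.


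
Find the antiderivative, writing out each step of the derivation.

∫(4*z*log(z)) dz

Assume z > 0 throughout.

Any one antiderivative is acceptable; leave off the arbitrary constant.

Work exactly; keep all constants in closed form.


Step 1. Integrate ∫(4*z*log(z)) dz by parts with u = log(z), dv = (4*z) dz, so v = 2*z**2 [assuming z > 0]: now 2*z**2*log(z) + ∫(-2*z) dz.
Step 2. Evaluate the standard form: now 2*z**2*log(z) - z**2.
Answer: 2*z**2*log(z) - z**2.


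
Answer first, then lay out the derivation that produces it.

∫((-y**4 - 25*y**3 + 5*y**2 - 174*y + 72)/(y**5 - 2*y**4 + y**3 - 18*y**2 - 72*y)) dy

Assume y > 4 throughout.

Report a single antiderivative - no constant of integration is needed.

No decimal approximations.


The answer is -log(y) - 4*log(y - 4) + 4*log(y + 2) - atan(y/3).
Step 1. Decompose ∫((-y**4 - 25*y**3 + 5*y**2 - 174*y + 72)/(y**5 - 2*y**4 + y**3 - 18*y**2 - 72*y)) dy by partial fractions, (-y**4 - 25*y**3 + 5*y**2 - 174*y + 72)/(y**5 - 2*y**4 + y**3 - 18*y**2 - 72*y) = -3/(y**2 + 9) + 4/(y + 2) - 4/(y - 4) - 1/y: now ∫(-1/y) dy + ∫(-4/(y - 4)) dy + ∫(4/(y + 2)) dy + ∫(-3/(y**2 + 9)) dy.
Step 2. Evaluate the standard form [assuming y > -2]: now 4*log(y + 2) + ∫(-1/y) dy + ∫(-4/(y - 4)) dy + ∫(-3/(y**2 + 9)) dy.
Step 3. Evaluate the standard form [assuming y > 0]: now -log(y) + 4*log(y + 2) + ∫(-4/(y - 4)) dy + ∫(-3/(y**2 + 9)) dy.
Step 4. Evaluate the standard form [assuming y > 4]: now -log(y) - 4*log(y - 4) + 4*log(y + 2) + ∫(-3/(y**2 + 9)) dy.
Step 5. Evaluate the standard form: now -log(y) - 4*log(y - 4) + 4*log(y + 2) - atan(y/3).
Answer: -log(y) - 4*log(y - 4) + 4*log(y + 2) - atan(y/3).


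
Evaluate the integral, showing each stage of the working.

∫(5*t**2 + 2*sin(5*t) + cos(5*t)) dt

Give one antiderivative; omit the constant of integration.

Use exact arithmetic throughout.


Step 1. Rewrite: now ∫(5*t**2) dt + ∫(2*sin(5*t)) dt + ∫(cos(5*t)) dt.
Step 2. Evaluate the standard form: now -2*cos(5*t)/5 + ∫(5*t**2) dt + ∫(cos(5*t)) dt.
Step 3. Evaluate the standard form: now 5*t**3/3 - 2*cos(5*t)/5 + ∫(cos(5*t)) dt.
Step 4. Evaluate the standard form: now 5*t**3/3 + sin(5*t)/5 - 2*cos(5*t)/5.
Answer: 5*t**3/3 + sin(5*t)/5 - 2*cos(5*t)/5.


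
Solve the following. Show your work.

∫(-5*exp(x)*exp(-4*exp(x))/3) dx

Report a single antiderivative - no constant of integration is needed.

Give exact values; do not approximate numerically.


Step 1. Substitute u = exp(x), turning ∫(-5*exp(x)*exp(-4*exp(x))/3) dx into ∫(-5*exp(-4*u)/3) du: now ∫(-5*exp(-4*u)/3) du.
Step 2. Evaluate the standard form: now 5*exp(-4*u)/12.
Step 3. Substitute back u = exp(x): now 5*exp(-4*exp(x))/12.
Answer: 5*exp(-4*exp(x))/12.


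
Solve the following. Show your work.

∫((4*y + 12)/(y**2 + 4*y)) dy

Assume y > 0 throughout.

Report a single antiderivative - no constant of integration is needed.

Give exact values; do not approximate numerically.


Step 1. Decompose ∫((4*y + 12)/(y**2 + 4*y)) dy by partial fractions, (4*y + 12)/(y**2 + 4*y) = 1/(y + 4) + 3/y: now ∫(3/y) dy + ∫(1/(y + 4)) dy.
Step 2. Evaluate the standard form [assuming y > 0]: now 3*log(y) + ∫(1/(y + 4)) dy.
Step 3. Evaluate the standard form [assuming y > -4]: now 3*log(y) + log(y + 4).
Answer: 3*log(y) + log(y + 4).


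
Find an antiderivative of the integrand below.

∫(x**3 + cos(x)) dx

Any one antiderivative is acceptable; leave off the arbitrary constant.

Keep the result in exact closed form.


Answer: x**4/4 + sin(x).


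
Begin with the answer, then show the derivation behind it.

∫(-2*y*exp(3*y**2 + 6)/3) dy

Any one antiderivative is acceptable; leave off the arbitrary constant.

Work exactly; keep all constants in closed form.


The answer is -exp(3*y**2 + 6)/9.
Step 1. Substitute u = y**2 + 2, turning ∫(-2*y*exp(3*y**2 + 6)/3) dy into ∫(-exp(3*u)/3) du: now ∫(-exp(3*u)/3) du.
Step 2. Evaluate the standard form: now -exp(3*u)/9.
Step 3. Substitute back u = y**2 + 2: now -exp(3*y**2 + 6)/9.
Answer: -exp(3*y**2 + 6)/9.


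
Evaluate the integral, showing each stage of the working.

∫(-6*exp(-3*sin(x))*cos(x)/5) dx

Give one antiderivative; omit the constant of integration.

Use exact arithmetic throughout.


Step 1. Substitute u = sin(x), turning ∫(-6*exp(-3*sin(x))*cos(x)/5) dx into ∫(-6*exp(-3*u)/5) du: now ∫(-6*exp(-3*u)/5) du.
Step 2. Evaluate the standard form: now 2*exp(-3*u)/5.
Step 3. Substitute back u = sin(x): now 2*exp(-3*sin(x))/5.
Answer: 2*exp(-3*sin(x))/5.


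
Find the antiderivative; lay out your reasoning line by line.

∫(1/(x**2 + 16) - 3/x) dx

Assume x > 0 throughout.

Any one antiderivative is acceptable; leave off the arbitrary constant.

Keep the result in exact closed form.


Step 1. Rewrite: now ∫(-3/x) dx + ∫(1/(x**2 + 16)) dx.
Step 2. Evaluate the standard form: now atan(x/4)/4 + ∫(-3/x) dx.
Step 3. Evaluate the standard form [assuming x > 0]: now -3*log(x) + atan(x/4)/4.
Answer: -3*log(x) + atan(x/4)/4.


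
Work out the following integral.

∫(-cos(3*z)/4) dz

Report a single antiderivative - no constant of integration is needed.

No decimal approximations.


Answer: -sin(3*z)/12.


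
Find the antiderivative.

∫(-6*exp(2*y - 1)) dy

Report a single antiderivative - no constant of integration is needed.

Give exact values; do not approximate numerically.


Answer: -3*exp(2*y - 1).


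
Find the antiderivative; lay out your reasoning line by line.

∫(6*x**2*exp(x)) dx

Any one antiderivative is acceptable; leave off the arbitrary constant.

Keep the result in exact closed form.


Step 1. Integrate ∫(6*x**2*exp(x)) dx by parts with u = x**2, dv = (6*exp(x)) dx, so v = 6*exp(x): now 6*x**2*exp(x) + ∫(-12*x*exp(x)) dx.
Step 2. Integrate ∫(-12*x*exp(x)) dx by parts with u = x, dv = (-12*exp(x)) dx, so v = -12*exp(x): now 6*x**2*exp(x) - 12*x*exp(x) + ∫(12*exp(x)) dx.
Step 3. Evaluate the standard form: now 6*x**2*exp(x) - 12*x*exp(x) + 12*exp(x).
Answer: 6*x**2*exp(x) - 12*x*exp(x) + 12*exp(x).


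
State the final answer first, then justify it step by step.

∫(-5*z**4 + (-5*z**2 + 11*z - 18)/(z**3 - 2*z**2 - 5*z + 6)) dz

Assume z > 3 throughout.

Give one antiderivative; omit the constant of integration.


The answer is -z**5 - 3*log(z - 3) + 2*log(z - 1) - 4*log(z + 2).
Step 1. Rewrite: now ∫(-5*z**4) dz + ∫((-5*z**2 + 11*z - 18)/(z**3 - 2*z**2 - 5*z + 6)) dz.
Step 2. Decompose ∫((-5*z**2 + 11*z - 18)/(z**3 - 2*z**2 - 5*z + 6)) dz by partial fractions, (-5*z**2 + 11*z - 18)/(z**3 - 2*z**2 - 5*z + 6) = -4/(z + 2) + 2/(z - 1) - 3/(z - 3): now ∫(-5*z**4) dz + ∫(-3/(z - 3)) dz + ∫(2/(z - 1)) dz + ∫(-4/(z + 2)) dz.
Step 3. Evaluate the standard form [assuming z > -2]: now -4*log(z + 2) + ∫(-5*z**4) dz + ∫(-3/(z - 3)) dz + ∫(2/(z - 1)) dz.
Step 4. Evaluate the standard form [assuming z > 1]: now 2*log(z - 1) - 4*log(z + 2) + ∫(-5*z**4) dz + ∫(-3/(z - 3)) dz.
Step 5. Evaluate the standard form [assuming z > 3]: now -3*log(z - 3) + 2*log(z - 1) - 4*log(z + 2) + ∫(-5*z**4) dz.
Step 6. Evaluate the standard form: now -z**5 - 3*log(z - 3) + 2*log(z - 1) - 4*log(z + 2).
Answer: -z**5 - 3*log(z - 3) + 2*log(z - 1) - 4*log(z + 2).


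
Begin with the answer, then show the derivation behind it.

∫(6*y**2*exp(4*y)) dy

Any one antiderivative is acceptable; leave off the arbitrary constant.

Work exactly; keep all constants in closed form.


The answer is 3*y**2*exp(4*y)/2 - 3*y*exp(4*y)/4 + 3*exp(4*y)/16.
Step 1. Integrate ∫(6*y**2*exp(4*y)) dy by parts with u = y**2, dv = (6*exp(4*y)) dy, so v = 3*exp(4*y)/2: now 3*y**2*exp(4*y)/2 + ∫(-3*y*exp(4*y)) dy.
Step 2. Integrate ∫(-3*y*exp(4*y)) dy by parts with u = y, dv = (-3*exp(4*y)) dy, so v = -3*exp(4*y)/4: now 3*y**2*exp(4*y)/2 - 3*y*exp(4*y)/4 + ∫(3*exp(4*y)/4) dy.
Step 3. Evaluate the standard form: now 3*y**2*exp(4*y)/2 - 3*y*exp(4*y)/4 + 3*exp(4*y)/16.
Answer: 3*y**2*exp(4*y)/2 - 3*y*exp(4*y)/4 + 3*exp(4*y)/16.


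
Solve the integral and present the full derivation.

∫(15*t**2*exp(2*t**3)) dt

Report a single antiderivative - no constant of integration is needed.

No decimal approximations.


Step 1. Substitute u = t**3, turning ∫(15*t**2*exp(2*t**3)) dt into ∫(5*exp(2*u)) du: now ∫(5*exp(2*u)) du.
Step 2. Evaluate the standard form: now 5*exp(2*u)/2.
Step 3. Substitute back u = t**3: now 5*exp(2*t**3)/2.
Answer: 5*exp(2*t**3)/2.


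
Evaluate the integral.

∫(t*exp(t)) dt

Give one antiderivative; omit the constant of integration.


Answer: t*exp(t) - exp(t).


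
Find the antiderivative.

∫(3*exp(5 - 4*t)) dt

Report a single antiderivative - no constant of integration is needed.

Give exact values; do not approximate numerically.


Answer: -3*exp(5 - 4*t)/4.


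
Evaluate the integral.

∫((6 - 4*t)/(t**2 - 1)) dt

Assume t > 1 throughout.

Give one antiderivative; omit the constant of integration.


Answer: log(t - 1) - 5*log(t + 1).


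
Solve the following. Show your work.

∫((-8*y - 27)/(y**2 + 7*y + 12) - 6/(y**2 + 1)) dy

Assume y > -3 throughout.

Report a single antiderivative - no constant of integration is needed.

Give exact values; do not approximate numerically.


Step 1. Rewrite: now ∫((-8*y - 27)/(y**2 + 7*y + 12)) dy + ∫(-6/(y**2 + 1)) dy.
Step 2. Decompose ∫((-8*y - 27)/(y**2 + 7*y + 12)) dy by partial fractions, (-8*y - 27)/(y**2 + 7*y + 12) = -5/(y + 4) - 3/(y + 3): now ∫(-3/(y + 3)) dy + ∫(-5/(y + 4)) dy + ∫(-6/(y**2 + 1)) dy.
Step 3. Evaluate the standard form [assuming y > -3]: now -3*log(y + 3) + ∫(-5/(y + 4)) dy + ∫(-6/(y**2 + 1)) dy.
Step 4. Evaluate the standard form [assuming y > -4]: now -3*log(y + 3) - 5*log(y + 4) + ∫(-6/(y**2 + 1)) dy.
Step 5. Evaluate the standard form: now -3*log(y + 3) - 5*log(y + 4) - 6*atan(y).
Answer: -3*log(y + 3) - 5*log(y + 4) - 6*atan(y).


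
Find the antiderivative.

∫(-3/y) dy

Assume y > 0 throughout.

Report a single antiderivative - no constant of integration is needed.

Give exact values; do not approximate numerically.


Answer: -3*log(y).


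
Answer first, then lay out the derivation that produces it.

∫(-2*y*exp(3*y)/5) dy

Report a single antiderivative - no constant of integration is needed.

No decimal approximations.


The answer is -2*y*exp(3*y)/15 + 2*exp(3*y)/45.
Step 1. Integrate ∫(-2*y*exp(3*y)/5) dy by parts with u = y, dv = (-2*exp(3*y)/5) dy, so v = -2*exp(3*y)/15: now -2*y*exp(3*y)/15 + ∫(2*exp(3*y)/15) dy.
Step 2. Evaluate the standard form: now -2*y*exp(3*y)/15 + 2*exp(3*y)/45.
Answer: -2*y*exp(3*y)/15 + 2*exp(3*y)/45.


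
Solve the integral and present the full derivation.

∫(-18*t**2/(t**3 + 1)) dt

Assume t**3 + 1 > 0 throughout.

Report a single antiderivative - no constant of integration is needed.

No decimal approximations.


Step 1. Substitute u = t**3 + 1, turning ∫(-18*t**2/(t**3 + 1)) dt into ∫(-6/u) du: now ∫(-6/u) du.
Step 2. Evaluate the standard form [assuming u > 0]: now -6*log(u).
Step 3. Substitute back u = t**3 + 1: now -6*log(t**3 + 1).
Answer: -6*log(t**3 + 1).


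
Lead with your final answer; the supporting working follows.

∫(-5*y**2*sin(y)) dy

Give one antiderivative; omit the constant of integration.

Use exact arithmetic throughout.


The answer is 5*y**2*cos(y) - 10*y*sin(y) - 10*cos(y).
Step 1. Integrate ∫(-5*y**2*sin(y)) dy by parts with u = y**2, dv = (-5*sin(y)) dy, so v = 5*cos(y): now 5*y**2*cos(y) + ∫(-10*y*cos(y)) dy.
Step 2. Integrate ∫(-10*y*cos(y)) dy by parts with u = y, dv = (-10*cos(y)) dy, so v = -10*sin(y): now 5*y**2*cos(y) - 10*y*sin(y) + ∫(10*sin(y)) dy.
Step 3. Evaluate the standard form: now 5*y**2*cos(y) - 10*y*sin(y) - 10*cos(y).
Answer: 5*y**2*cos(y) - 10*y*sin(y) - 10*cos(y).


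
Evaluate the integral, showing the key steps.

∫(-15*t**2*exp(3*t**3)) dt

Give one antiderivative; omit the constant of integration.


Step 1. Substitute u = t**3, turning ∫(-15*t**2*exp(3*t**3)) dt into ∫(-5*exp(3*u)) du: now ∫(-5*exp(3*u)) du.
Step 2. Evaluate the standard form: now -5*exp(3*u)/3.
Step 3. Substitute back u = t**3: now -5*exp(3*t**3)/3.
Answer: -5*exp(3*t**3)/3.


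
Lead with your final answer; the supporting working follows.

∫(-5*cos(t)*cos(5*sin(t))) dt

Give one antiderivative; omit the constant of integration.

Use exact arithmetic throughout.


The answer is -sin(5*sin(t)).
Step 1. Substitute u = sin(t), turning ∫(-5*cos(t)*cos(5*sin(t))) dt into ∫(-5*cos(5*u)) du: now ∫(-5*cos(5*u)) du.
Step 2. Evaluate the standard form: now -sin(5*u).
Step 3. Substitute back u = sin(t): now -sin(5*sin(t)).
Answer: -sin(5*sin(t)).


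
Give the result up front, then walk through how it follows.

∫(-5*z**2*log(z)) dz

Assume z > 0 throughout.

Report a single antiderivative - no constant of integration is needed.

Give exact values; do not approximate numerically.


The answer is -5*z**3*log(z)/3 + 5*z**3/9.
Step 1. Integrate ∫(-5*z**2*log(z)) dz by parts with u = log(z), dv = (-5*z**2) dz, so v = -5*z**3/3 [assuming z > 0]: now -5*z**3*log(z)/3 + ∫(5*z**2/3) dz.
Step 2. Evaluate the standard form: now -5*z**3*log(z)/3 + 5*z**3/9.
Answer: -5*z**3*log(z)/3 + 5*z**3/9.


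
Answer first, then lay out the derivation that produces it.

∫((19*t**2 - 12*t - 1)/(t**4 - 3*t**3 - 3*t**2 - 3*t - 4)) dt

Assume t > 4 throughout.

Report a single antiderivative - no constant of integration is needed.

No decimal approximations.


The answer is 3*log(t - 4) - 3*log(t + 1) + 4*atan(t).
Step 1. Decompose ∫((19*t**2 - 12*t - 1)/(t**4 - 3*t**3 - 3*t**2 - 3*t - 4)) dt by partial fractions, (19*t**2 - 12*t - 1)/(t**4 - 3*t**3 - 3*t**2 - 3*t - 4) = 4/(t**2 + 1) - 3/(t + 1) + 3/(t - 4): now ∫(3/(t - 4)) dt + ∫(-3/(t + 1)) dt + ∫(4/(t**2 + 1)) dt.
Step 2. Evaluate the standard form [assuming t > 4]: now 3*log(t - 4) + ∫(-3/(t + 1)) dt + ∫(4/(t**2 + 1)) dt.
Step 3. Evaluate the standard form [assuming t > -1]: now 3*log(t - 4) - 3*log(t + 1) + ∫(4/(t**2 + 1)) dt.
Step 4. Evaluate the standard form: now 3*log(t - 4) - 3*log(t + 1) + 4*atan(t).
Answer: 3*log(t - 4) - 3*log(t + 1) + 4*atan(t).


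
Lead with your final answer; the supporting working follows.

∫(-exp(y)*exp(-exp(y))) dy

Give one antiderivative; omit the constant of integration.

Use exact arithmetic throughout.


The answer is exp(-exp(y)).
Step 1. Substitute u = exp(y), turning ∫(-exp(y)*exp(-exp(y))) dy into ∫(-exp(-u)) du: now ∫(-exp(-u)) du.
Step 2. Evaluate the standard form: now exp(-u).
Step 3. Substitute back u = exp(y): now exp(-exp(y)).
Answer: exp(-exp(y)).


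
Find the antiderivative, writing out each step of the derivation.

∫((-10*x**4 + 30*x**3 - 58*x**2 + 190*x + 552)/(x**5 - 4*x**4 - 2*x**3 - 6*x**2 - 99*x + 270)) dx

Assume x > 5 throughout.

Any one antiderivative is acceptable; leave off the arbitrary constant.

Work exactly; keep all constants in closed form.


Step 1. Decompose ∫((-10*x**4 + 30*x**3 - 58*x**2 + 190*x + 552)/(x**5 - 4*x**4 - 2*x**3 - 6*x**2 - 99*x + 270)) dx by partial fractions, (-10*x**4 + 30*x**3 - 58*x**2 + 190*x + 552)/(x**5 - 4*x**4 - 2*x**3 - 6*x**2 - 99*x + 270) = 4/(x**2 + 9) - 3/(x + 3) - 4/(x - 2) - 3/(x - 5): now ∫(-3/(x - 5)) dx + ∫(-4/(x - 2)) dx + ∫(-3/(x + 3)) dx + ∫(4/(x**2 + 9)) dx.
Step 2. Evaluate the standard form [assuming x > -3]: now -3*log(x + 3) + ∫(-3/(x - 5)) dx + ∫(-4/(x - 2)) dx + ∫(4/(x**2 + 9)) dx.
Step 3. Evaluate the standard form [assuming x > 2]: now -4*log(x - 2) - 3*log(x + 3) + ∫(-3/(x - 5)) dx + ∫(4/(x**2 + 9)) dx.
Step 4. Evaluate the standard form [assuming x > 5]: now -3*log(x - 5) - 4*log(x - 2) - 3*log(x + 3) + ∫(4/(x**2 + 9)) dx.
Step 5. Evaluate the standard form: now -3*log(x - 5) - 4*log(x - 2) - 3*log(x + 3) + 4*atan(x/3)/3.
Answer: -3*log(x - 5) - 4*log(x - 2) - 3*log(x + 3) + 4*atan(x/3)/3.


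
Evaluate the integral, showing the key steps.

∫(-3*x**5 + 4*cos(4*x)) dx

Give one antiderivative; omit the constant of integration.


Step 1. Rewrite: now ∫(-3*x**5) dx + ∫(4*cos(4*x)) dx.
Step 2. Evaluate the standard form: now -x**6/2 + ∫(4*cos(4*x)) dx.
Step 3. Evaluate the standard form: now -x**6/2 + sin(4*x).
Answer: -x**6/2 + sin(4*x).


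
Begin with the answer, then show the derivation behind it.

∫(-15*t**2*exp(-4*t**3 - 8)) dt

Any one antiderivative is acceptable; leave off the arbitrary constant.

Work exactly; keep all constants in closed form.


The answer is 5*exp(-4*t**3 - 8)/4.
Step 1. Substitute u = t**3 + 2, turning ∫(-15*t**2*exp(-4*t**3 - 8)) dt into ∫(-5*exp(-4*u)) du: now ∫(-5*exp(-4*u)) du.
Step 2. Evaluate the standard form: now 5*exp(-4*u)/4.
Step 3. Substitute back u = t**3 + 2: now 5*exp(-4*t**3 - 8)/4.
Answer: 5*exp(-4*t**3 - 8)/4.


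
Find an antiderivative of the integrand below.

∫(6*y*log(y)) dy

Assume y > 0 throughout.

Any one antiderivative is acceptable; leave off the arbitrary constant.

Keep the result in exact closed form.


Answer: 3*y**2*log(y) - 3*y**2/2.


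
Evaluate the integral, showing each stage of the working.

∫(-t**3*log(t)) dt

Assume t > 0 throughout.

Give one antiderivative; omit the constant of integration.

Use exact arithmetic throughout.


Step 1. Integrate ∫(-t**3*log(t)) dt by parts with u = log(t), dv = (-t**3) dt, so v = -t**4/4 [assuming t > 0]: now -t**4*log(t)/4 + ∫(t**3/4) dt.
Step 2. Evaluate the standard form: now -t**4*log(t)/4 + t**4/16.
Answer: -t**4*log(t)/4 + t**4/16.


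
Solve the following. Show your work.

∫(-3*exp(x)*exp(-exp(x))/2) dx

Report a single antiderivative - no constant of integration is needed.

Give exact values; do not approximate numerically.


Step 1. Substitute u = exp(x), turning ∫(-3*exp(x)*exp(-exp(x))/2) dx into ∫(-3*exp(-u)/2) du: now ∫(-3*exp(-u)/2) du.
Step 2. Evaluate the standard form: now 3*exp(-u)/2.
Step 3. Substitute back u = exp(x): now 3*exp(-exp(x))/2.
Answer: 3*exp(-exp(x))/2.


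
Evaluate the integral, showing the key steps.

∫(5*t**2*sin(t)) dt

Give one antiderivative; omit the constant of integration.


Step 1. Integrate ∫(5*t**2*sin(t)) dt by parts with u = t**2, dv = (5*sin(t)) dt, so v = -5*cos(t): now -5*t**2*cos(t) + ∫(10*t*cos(t)) dt.
Step 2. Integrate ∫(10*t*cos(t)) dt by parts with u = t, dv = (10*cos(t)) dt, so v = 10*sin(t): now -5*t**2*cos(t) + 10*t*sin(t) + ∫(-10*sin(t)) dt.
Step 3. Evaluate the standard form: now -5*t**2*cos(t) + 10*t*sin(t) + 10*cos(t).
Answer: -5*t**2*cos(t) + 10*t*sin(t) + 10*cos(t).


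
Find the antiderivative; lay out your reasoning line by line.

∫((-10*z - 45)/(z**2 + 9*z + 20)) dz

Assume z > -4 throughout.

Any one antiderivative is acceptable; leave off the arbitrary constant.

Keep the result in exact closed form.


Step 1. Decompose ∫((-10*z - 45)/(z**2 + 9*z + 20)) dz by partial fractions, (-10*z - 45)/(z**2 + 9*z + 20) = -5/(z + 5) - 5/(z + 4): now ∫(-5/(z + 4)) dz + ∫(-5/(z + 5)) dz.
Step 2. Evaluate the standard form [assuming z > -4]: now -5*log(z + 4) + ∫(-5/(z + 5)) dz.
Step 3. Evaluate the standard form [assuming z > -5]: now -5*log(z + 4) - 5*log(z + 5).
Answer: -5*log(z + 4) - 5*log(z + 5).


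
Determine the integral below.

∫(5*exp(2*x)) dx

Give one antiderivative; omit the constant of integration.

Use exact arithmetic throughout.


Answer: 5*exp(2*x)/2.


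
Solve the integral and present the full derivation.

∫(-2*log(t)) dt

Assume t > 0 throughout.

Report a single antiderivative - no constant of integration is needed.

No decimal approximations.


Step 1. Integrate ∫(-2*log(t)) dt by parts with u = log(t), dv = (-2) dt, so v = -2*t [assuming t > 0]: now -2*t*log(t) + ∫(2) dt.
Step 2. Evaluate the standard form: now -2*t*log(t) + 2*t.
Answer: -2*t*log(t) + 2*t.


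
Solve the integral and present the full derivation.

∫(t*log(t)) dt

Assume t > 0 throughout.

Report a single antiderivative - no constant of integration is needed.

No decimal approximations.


Step 1. Integrate ∫(t*log(t)) dt by parts with u = log(t), dv = (t) dt, so v = t**2/2 [assuming t > 0]: now t**2*log(t)/2 + ∫(-t/2) dt.
Step 2. Evaluate the standard form: now t**2*log(t)/2 - t**2/4.
Answer: t**2*log(t)/2 - t**2/4.


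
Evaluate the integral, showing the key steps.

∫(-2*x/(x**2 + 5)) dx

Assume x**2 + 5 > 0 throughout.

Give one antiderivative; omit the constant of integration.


Step 1. Substitute u = x**2 + 5, turning ∫(-2*x/(x**2 + 5)) dx into ∫(-1/u) du: now ∫(-1/u) du.
Step 2. Evaluate the standard form [assuming u > 0]: now -log(u).
Step 3. Substitute back u = x**2 + 5: now -log(x**2 + 5).
Answer: -log(x**2 + 5).


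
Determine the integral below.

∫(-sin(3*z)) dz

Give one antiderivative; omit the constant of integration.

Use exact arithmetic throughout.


Answer: cos(3*z)/3.


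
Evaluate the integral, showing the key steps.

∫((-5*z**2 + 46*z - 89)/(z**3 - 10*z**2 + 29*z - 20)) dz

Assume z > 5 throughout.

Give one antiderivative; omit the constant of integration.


Step 1. Decompose ∫((-5*z**2 + 46*z - 89)/(z**3 - 10*z**2 + 29*z - 20)) dz by partial fractions, (-5*z**2 + 46*z - 89)/(z**3 - 10*z**2 + 29*z - 20) = -4/(z - 1) - 5/(z - 4) + 4/(z - 5): now ∫(4/(z - 5)) dz + ∫(-5/(z - 4)) dz + ∫(-4/(z - 1)) dz.
Step 2. Evaluate the standard form [assuming z > 1]: now -4*log(z - 1) + ∫(4/(z - 5)) dz + ∫(-5/(z - 4)) dz.
Step 3. Evaluate the standard form [assuming z > 4]: now -5*log(z - 4) - 4*log(z - 1) + ∫(4/(z - 5)) dz.
Step 4. Evaluate the standard form [assuming z > 5]: now 4*log(z - 5) - 5*log(z - 4) - 4*log(z - 1).
Answer: 4*log(z - 5) - 5*log(z - 4) - 4*log(z - 1).


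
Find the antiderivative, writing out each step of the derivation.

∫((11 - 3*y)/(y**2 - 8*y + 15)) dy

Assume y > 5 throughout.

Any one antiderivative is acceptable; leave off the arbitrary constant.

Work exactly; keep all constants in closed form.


Step 1. Decompose ∫((11 - 3*y)/(y**2 - 8*y + 15)) dy by partial fractions, (11 - 3*y)/(y**2 - 8*y + 15) = -1/(y - 3) - 2/(y - 5): now ∫(-2/(y - 5)) dy + ∫(-1/(y - 3)) dy.
Step 2. Evaluate the standard form [assuming y > 3]: now -log(y - 3) + ∫(-2/(y - 5)) dy.
Step 3. Evaluate the standard form [assuming y > 5]: now -2*log(y - 5) - log(y - 3).
Answer: -2*log(y - 5) - log(y - 3).


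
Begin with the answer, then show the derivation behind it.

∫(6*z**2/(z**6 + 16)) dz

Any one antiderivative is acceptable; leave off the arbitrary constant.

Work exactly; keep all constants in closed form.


The answer is atan(z**3/4)/2.
Step 1. Substitute u = z**3, turning ∫(6*z**2/(z**6 + 16)) dz into ∫(2/(u**2 + 16)) du: now ∫(2/(u**2 + 16)) du.
Step 2. Evaluate the standard form: now atan(u/4)/2.
Step 3. Substitute back u = z**3: now atan(z**3/4)/2.
Answer: atan(z**3/4)/2.


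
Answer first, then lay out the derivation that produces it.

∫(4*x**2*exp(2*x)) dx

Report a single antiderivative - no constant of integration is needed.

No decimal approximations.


The answer is 2*x**2*exp(2*x) - 2*x*exp(2*x) + exp(2*x).
Step 1. Integrate ∫(4*x**2*exp(2*x)) dx by parts with u = x**2, dv = (4*exp(2*x)) dx, so v = 2*exp(2*x): now 2*x**2*exp(2*x) + ∫(-4*x*exp(2*x)) dx.
Step 2. Integrate ∫(-4*x*exp(2*x)) dx by parts with u = x, dv = (-4*exp(2*x)) dx, so v = -2*exp(2*x): now 2*x**2*exp(2*x) - 2*x*exp(2*x) + ∫(2*exp(2*x)) dx.
Step 3. Evaluate the standard form: now 2*x**2*exp(2*x) - 2*x*exp(2*x) + exp(2*x).
Answer: 2*x**2*exp(2*x) - 2*x*exp(2*x) + exp(2*x).
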